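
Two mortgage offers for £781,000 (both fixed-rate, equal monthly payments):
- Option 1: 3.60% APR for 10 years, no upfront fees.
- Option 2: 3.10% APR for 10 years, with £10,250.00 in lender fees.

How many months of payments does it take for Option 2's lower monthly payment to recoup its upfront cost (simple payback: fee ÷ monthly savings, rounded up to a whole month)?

57 months

Option 1: monthly rate = 3.6%/12 = 0.0030000; payment = 781,000 × 0.0030000 / (1 − (1+0.0030000)^−120) = £7,759.63.
Option 2: at 3.10% the monthly rate is 0.0025833, so the payment is 781,000 × 0.0025833 / (1 − 1.0025833^−120) = £7,577.50.
Monthly savings = £7,759.63 − £7,577.50 = £182.13.
Break-even = £10,250.00 / £182.13 = 56.28 → 57 months.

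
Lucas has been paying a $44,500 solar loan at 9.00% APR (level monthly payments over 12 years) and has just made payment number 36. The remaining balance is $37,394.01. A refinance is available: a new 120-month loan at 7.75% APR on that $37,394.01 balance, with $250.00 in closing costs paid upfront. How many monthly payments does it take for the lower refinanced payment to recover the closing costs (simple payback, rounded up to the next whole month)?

5 months

Current payment = 44,500 × 9%/12 / (1 − (1+0.0075000)^−144) = $506.42.
Refinanced payment = 37,394.01 × 0.0064583 / (1 − (1+0.0064583)^−120) = $448.77.
Monthly savings = $506.42 − $448.77 = $57.65.
Break-even = $250.00 / $57.65 = 4.34 → 5 months.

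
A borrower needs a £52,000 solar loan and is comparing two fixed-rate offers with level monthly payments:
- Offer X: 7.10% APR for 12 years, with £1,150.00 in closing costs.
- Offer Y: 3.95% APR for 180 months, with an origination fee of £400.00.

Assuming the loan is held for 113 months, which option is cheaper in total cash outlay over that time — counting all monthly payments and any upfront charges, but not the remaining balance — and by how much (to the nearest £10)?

Offer Y by £18,170

Offer X: monthly rate = 7.1%/12 = 0.0059167; payment = 52,000 × 0.0059167 / (1 − (1+0.0059167)^−144) = £537.53.
Offer Y: monthly rate = 3.95%/12 = 0.0032917; payment = 52,000 × 0.0032917 / (1 − (1+0.0032917)^−180) = £383.34.
Over 113 months: Offer X costs 113 × £537.53 + £1,150.00 = £61,890.89; Offer Y costs 113 × £383.34 + £400.00 = £43,717.42.
Offer Y is cheaper by £61,890.89 − £43,717.42 = £18,173.47.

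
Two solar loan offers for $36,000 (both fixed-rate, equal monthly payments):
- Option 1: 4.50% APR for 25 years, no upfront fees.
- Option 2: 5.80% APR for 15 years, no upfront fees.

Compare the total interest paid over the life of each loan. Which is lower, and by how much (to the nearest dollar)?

Option 1: monthly rate = 4.5%/12 = 0.0037500; payment = 36,000 × 0.0037500 / (1 − (1+0.0037500)^−300) = $200.10.
Total interest on Option 1 = 300 × $200.10 − $36,000 = $24,030.00.
Option 2: monthly rate = 5.8%/12 = 0.0048333; payment = 36,000 × 0.0048333 / (1 − (1+0.0048333)^−180) = $299.91.
Total interest on Option 2 = 180 × $299.91 − $36,000 = $17,983.80.
Option 2 is lower by $6,046.20.

Option 2 by $6,046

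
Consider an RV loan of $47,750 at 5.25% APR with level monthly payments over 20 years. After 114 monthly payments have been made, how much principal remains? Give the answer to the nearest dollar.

$31,115

With monthly rate i = 5.25%/12 = 0.0043750, the balance after k of n payments is P · [(1+i)^n − (1+i)^k] / [(1+i)^n − 1].
(1+0.0043750)^240 = 2.85111402 and (1+0.0043750)^114 = 1.64487132, so the balance is 47,750 × (2.85111402 − 1.64487132) / (2.85111402 − 1) = $31,115.37.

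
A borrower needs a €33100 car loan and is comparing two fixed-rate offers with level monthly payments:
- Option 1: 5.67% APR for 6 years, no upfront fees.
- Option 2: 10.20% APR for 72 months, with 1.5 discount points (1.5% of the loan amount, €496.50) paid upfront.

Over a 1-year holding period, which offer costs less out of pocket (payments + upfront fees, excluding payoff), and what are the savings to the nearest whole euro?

Option 1 by €1,374

Option 1: at 5.67% the monthly rate is 0.0047250, so the payment is 33,100 × 0.0047250 / (1 − 1.0047250^−72) = €543.42.
Option 2: monthly rate = 10.2%/12 = 0.0085000; payment = 33,100 × 0.0085000 / (1 − (1+0.0085000)^−72) = €616.55.
Over 12 months: Option 1 costs 12 × €543.42 = €6,521.04; Option 2 costs 12 × €616.55 + €496.50 = €7,895.10.
Option 1 is cheaper by €7,895.10 − €6,521.04 = €1,374.06.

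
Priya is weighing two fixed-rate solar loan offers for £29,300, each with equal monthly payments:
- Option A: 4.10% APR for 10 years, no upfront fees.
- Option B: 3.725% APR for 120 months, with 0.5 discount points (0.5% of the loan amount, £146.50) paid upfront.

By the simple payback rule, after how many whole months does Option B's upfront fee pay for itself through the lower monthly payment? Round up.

29 months

Option A: monthly rate = 4.1%/12 = 0.0034167; payment = 29,300 × 0.0034167 / (1 − (1+0.0034167)^−120) = £298.04.
Option B: monthly rate = 3.725%/12 = 0.0031042; payment = 29,300 × 0.0031042 / (1 − (1+0.0031042)^−120) = £292.83.
Monthly savings = £298.04 − £292.83 = £5.21.
Break-even = £146.50 / £5.21 = 28.12 → 29 months.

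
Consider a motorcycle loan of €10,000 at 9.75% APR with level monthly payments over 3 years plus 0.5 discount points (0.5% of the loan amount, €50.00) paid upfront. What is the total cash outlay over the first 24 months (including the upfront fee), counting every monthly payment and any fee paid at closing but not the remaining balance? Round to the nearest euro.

€7,766

At 9.75% the monthly rate is 0.0081250, so the payment is 10,000 × 0.0081250 / (1 − 1.0081250^−36) = €321.50.
Total outlay = 24 × €321.50 + €50.00 = €7,766.00.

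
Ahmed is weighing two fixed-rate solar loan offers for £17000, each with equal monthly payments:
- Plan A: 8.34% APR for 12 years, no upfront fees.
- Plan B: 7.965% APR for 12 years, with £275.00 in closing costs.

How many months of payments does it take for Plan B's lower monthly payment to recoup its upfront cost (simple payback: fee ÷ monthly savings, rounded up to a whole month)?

79 months

Plan A: at 8.34% the monthly rate is 0.0069500, so the payment is 17,000 × 0.0069500 / (1 − 1.0069500^−144) = £187.20.
Plan B: at 7.965% the monthly rate is 0.0066375, so the payment is 17,000 × 0.0066375 / (1 − 1.0066375^−144) = £183.69.
Monthly savings = £187.20 − £183.69 = £3.51.
Break-even = £275.00 / £3.51 = 78.35 → 79 months.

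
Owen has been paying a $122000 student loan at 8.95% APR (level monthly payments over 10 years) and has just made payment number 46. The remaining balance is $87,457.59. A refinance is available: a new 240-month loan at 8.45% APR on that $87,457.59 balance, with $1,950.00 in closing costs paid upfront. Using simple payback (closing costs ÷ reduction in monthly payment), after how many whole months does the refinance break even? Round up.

3 months

Current payment = 122,000 × 8.95%/12 / (1 − (1+0.0074583)^−120) = $1,542.15.
Refinanced payment = 87,457.59 × 0.0070417 / (1 − (1+0.0070417)^−240) = $756.21.
Monthly savings = $1,542.15 − $756.21 = $785.94.
Break-even = $1,950.00 / $785.94 = 2.48 → 3 months.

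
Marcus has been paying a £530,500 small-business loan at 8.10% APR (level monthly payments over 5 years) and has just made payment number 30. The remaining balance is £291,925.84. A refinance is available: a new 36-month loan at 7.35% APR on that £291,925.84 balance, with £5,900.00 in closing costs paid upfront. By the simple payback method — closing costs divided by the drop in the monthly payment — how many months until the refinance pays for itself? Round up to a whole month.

Current payment = 530,500 × 8.1%/12 / (1 − (1+0.0067500)^−60) = £10,782.03.
Refinanced payment = 291,925.84 × 0.0061250 / (1 − (1+0.0061250)^−36) = £9,060.61.
Monthly savings = £10,782.03 − £9,060.61 = £1,721.42.
Break-even = £5,900.00 / £1,721.42 = 3.43 → 4 months.

4 months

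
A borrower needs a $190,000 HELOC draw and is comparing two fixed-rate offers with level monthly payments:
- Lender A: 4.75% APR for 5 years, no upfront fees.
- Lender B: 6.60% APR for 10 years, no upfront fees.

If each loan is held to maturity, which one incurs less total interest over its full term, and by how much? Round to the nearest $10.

Lender A by $46,220

Lender A: at 4.75% the monthly rate is 0.0039583, so the payment is 190,000 × 0.0039583 / (1 − 1.0039583^−60) = $3,563.81.
Total interest on Lender A = 60 × $3,563.81 − $190,000 = $23,828.60.
Lender B: monthly rate = 6.6%/12 = 0.0055000; payment = 190,000 × 0.0055000 / (1 − (1+0.0055000)^−120) = $2,167.09.
Total interest on Lender B = 120 × $2,167.09 − $190,000 = $70,050.80.
Lender A is lower by $46,222.20.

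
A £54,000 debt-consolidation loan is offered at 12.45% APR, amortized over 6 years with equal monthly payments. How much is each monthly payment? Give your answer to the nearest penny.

Monthly rate = 12.45%/12 = 0.0103750; payment = 54,000 × 0.0103750 / (1 − (1+0.0103750)^−72) = £1,068.39.

£1,068.39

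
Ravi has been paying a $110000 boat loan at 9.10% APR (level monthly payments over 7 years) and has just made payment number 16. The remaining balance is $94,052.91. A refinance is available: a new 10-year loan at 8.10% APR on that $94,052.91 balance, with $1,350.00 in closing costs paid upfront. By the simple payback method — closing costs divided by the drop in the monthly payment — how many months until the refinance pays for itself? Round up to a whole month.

Current payment = 110,000 × 9.1%/12 / (1 − (1+0.0075833)^−84) = $1,775.39.
Refinanced payment = 94,052.91 × 0.0067500 / (1 − (1+0.0067500)^−120) = $1,146.10.
Monthly savings = $1,775.39 − $1,146.10 = $629.29.
Break-even = $1,350.00 / $629.29 = 2.15 → 3 months.

3 months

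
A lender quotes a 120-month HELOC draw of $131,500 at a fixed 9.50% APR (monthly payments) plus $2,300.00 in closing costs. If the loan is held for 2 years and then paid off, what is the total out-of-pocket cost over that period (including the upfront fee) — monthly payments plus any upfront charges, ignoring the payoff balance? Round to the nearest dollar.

Monthly rate = 9.5%/12 = 0.0079167; payment = 131,500 × 0.0079167 / (1 − (1+0.0079167)^−120) = $1,701.58.
Total outlay = 24 × $1,701.58 + $2,300.00 = $43,137.92.

$43,138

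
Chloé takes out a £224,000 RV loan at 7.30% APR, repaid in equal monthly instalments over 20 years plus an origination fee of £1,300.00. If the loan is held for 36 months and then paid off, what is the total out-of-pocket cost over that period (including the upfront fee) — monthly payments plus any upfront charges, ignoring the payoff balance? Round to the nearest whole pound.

£65,280

At 7.30% the monthly rate is 0.0060833, so the payment is 224,000 × 0.0060833 / (1 − 1.0060833^−240) = £1,777.23.
Total outlay = 36 × £1,777.23 + £1,300.00 = £65,280.28.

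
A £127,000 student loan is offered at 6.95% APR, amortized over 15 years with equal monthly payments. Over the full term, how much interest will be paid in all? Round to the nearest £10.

£77,830

Monthly rate = 6.95%/12 = 0.0057917; payment = 127,000 × 0.0057917 / (1 − (1+0.0057917)^−180) = £1,137.96.
Total paid = 180 × £1,137.96 = £204,832.80; interest = £204,832.80 − £127,000 = £77,832.80.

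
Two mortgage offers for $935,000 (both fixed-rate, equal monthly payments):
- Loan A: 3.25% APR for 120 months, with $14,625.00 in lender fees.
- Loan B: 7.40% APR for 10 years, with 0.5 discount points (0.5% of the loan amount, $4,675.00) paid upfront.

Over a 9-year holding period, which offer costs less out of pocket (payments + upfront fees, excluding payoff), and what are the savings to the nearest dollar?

Loan A: monthly rate = 3.25%/12 = 0.0027083; payment = 935,000 × 0.0027083 / (1 − (1+0.0027083)^−120) = $9,136.73.
Loan B: at 7.40% the monthly rate is 0.0061667, so the payment is 935,000 × 0.0061667 / (1 − 1.0061667^−120) = $11,049.88.
Over 108 months: Loan A costs 108 × $9,136.73 + $14,625.00 = $1,001,391.84; Loan B costs 108 × $11,049.88 + $4,675.00 = $1,198,062.04.
Loan A is cheaper by $1,198,062.04 − $1,001,391.84 = $196,670.20.

Loan A by $196,670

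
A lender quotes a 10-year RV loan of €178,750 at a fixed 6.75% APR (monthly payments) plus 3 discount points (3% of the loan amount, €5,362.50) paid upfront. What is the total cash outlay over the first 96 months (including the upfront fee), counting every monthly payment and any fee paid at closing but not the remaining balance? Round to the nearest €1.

At 6.75% the monthly rate is 0.0056250, so the payment is 178,750 × 0.0056250 / (1 − 1.0056250^−120) = €2,052.48.
Total outlay = 96 × €2,052.48 + €5,362.50 = €202,400.58.

€202,401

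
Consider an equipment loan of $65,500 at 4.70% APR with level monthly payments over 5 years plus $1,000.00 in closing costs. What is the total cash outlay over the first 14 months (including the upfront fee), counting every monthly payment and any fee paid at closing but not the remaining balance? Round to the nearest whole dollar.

At 4.70% the monthly rate is 0.0039167, so the payment is 65,500 × 0.0039167 / (1 − 1.0039167^−60) = $1,227.08.
Total outlay = 14 × $1,227.08 + $1,000.00 = $18,179.12.

$18,179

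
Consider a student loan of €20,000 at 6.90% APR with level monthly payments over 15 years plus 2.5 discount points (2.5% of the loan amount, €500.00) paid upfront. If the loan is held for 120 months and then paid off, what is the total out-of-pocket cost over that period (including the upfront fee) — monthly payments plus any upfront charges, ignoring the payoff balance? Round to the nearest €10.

€21,940

Monthly rate = 6.9%/12 = 0.0057500; payment = 20,000 × 0.0057500 / (1 − (1+0.0057500)^−180) = €178.65.
Total outlay = 120 × €178.65 + €500.00 = €21,938.00.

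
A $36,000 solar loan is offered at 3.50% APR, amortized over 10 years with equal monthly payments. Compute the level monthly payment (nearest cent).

$355.99

Monthly rate = 3.5%/12 = 0.0029167; payment = 36,000 × 0.0029167 / (1 − (1+0.0029167)^−120) = $355.99.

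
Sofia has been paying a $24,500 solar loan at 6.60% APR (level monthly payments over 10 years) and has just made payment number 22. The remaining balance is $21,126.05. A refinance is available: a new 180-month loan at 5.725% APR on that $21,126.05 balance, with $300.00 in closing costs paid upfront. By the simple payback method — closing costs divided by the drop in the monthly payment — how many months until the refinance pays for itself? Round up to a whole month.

3 months

Current payment = 24,500 × 6.6%/12 / (1 − (1+0.0055000)^−120) = $279.44.
Refinanced payment = 21,126.05 × 0.0047708 / (1 − (1+0.0047708)^−180) = $175.15.
Monthly savings = $279.44 − $175.15 = $104.29.
Break-even = $300.00 / $104.29 = 2.88 → 3 months.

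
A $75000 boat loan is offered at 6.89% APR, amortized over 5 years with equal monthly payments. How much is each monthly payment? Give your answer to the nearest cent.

$1,481.20

At 6.89% the monthly rate is 0.0057417, so the payment is 75,000 × 0.0057417 / (1 − 1.0057417^−60) = $1,481.20.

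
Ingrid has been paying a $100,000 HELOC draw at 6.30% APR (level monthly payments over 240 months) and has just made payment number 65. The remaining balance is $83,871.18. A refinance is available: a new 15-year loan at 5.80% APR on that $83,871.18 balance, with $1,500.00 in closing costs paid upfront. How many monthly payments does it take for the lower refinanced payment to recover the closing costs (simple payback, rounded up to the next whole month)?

Current payment = 100,000 × 6.3%/12 / (1 − (1+0.0052500)^−240) = $733.85.
Refinanced payment = 83,871.18 × 0.0048333 / (1 − (1+0.0048333)^−180) = $698.72.
Monthly savings = $733.85 − $698.72 = $35.13.
Break-even = $1,500.00 / $35.13 = 42.70 → 43 months.

43 months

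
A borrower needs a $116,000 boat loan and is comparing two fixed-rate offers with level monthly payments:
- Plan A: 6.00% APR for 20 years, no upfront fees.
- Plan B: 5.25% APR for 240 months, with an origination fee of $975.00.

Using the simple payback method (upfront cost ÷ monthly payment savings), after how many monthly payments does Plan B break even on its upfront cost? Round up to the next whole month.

Plan A: at 6.00% the monthly rate is 0.0050000, so the payment is 116,000 × 0.0050000 / (1 − 1.0050000^−240) = $831.06.
Plan B: at 5.25% the monthly rate is 0.0043750, so the payment is 116,000 × 0.0043750 / (1 − 1.0043750^−240) = $781.66.
Monthly savings = $831.06 − $781.66 = $49.40.
Break-even = $975.00 / $49.40 = 19.74 → 20 months.

20 months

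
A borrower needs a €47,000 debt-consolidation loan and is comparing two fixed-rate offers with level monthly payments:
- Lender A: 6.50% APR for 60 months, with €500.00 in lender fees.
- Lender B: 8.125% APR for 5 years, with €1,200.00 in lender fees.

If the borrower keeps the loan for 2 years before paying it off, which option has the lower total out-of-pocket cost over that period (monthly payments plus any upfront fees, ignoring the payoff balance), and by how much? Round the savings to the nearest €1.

Lender A by €1,569

Lender A: monthly rate = 6.5%/12 = 0.0054167; payment = 47,000 × 0.0054167 / (1 − (1+0.0054167)^−60) = €919.61.
Lender B: monthly rate = 8.125%/12 = 0.0067708; payment = 47,000 × 0.0067708 / (1 − (1+0.0067708)^−60) = €955.80.
Over 24 months: Lender A costs 24 × €919.61 + €500.00 = €22,570.64; Lender B costs 24 × €955.80 + €1,200.00 = €24,139.20.
Lender A is cheaper by €24,139.20 − €22,570.64 = €1,568.56.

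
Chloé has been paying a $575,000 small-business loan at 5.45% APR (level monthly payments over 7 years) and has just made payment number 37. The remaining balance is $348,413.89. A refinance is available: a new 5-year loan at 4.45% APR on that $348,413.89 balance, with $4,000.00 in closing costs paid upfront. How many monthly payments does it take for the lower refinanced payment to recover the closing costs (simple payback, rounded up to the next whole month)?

3 months

Current payment = 575,000 × 5.45%/12 / (1 − (1+0.0045417)^−84) = $8,249.14.
Refinanced payment = 348,413.89 × 0.0037083 / (1 − (1+0.0037083)^−60) = $6,487.57.
Monthly savings = $8,249.14 − $6,487.57 = $1,761.57.
Break-even = $4,000.00 / $1,761.57 = 2.27 → 3 months.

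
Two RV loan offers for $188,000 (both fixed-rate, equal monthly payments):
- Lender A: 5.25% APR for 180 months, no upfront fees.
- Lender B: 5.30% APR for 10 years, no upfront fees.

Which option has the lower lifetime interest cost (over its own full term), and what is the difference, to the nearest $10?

Lender B by $29,430

Lender A: monthly rate = 5.25%/12 = 0.0043750; payment = 188,000 × 0.0043750 / (1 − (1+0.0043750)^−180) = $1,511.29.
Total interest on Lender A = 180 × $1,511.29 − $188,000 = $84,032.20.
Lender B: monthly rate = 5.3%/12 = 0.0044167; payment = 188,000 × 0.0044167 / (1 − (1+0.0044167)^−120) = $2,021.71.
Total interest on Lender B = 120 × $2,021.71 − $188,000 = $54,605.20.
Lender B is lower by $29,427.00.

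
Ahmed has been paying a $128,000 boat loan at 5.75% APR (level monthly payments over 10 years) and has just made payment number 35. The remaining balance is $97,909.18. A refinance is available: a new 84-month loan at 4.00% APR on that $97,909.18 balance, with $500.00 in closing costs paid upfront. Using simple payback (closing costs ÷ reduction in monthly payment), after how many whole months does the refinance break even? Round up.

8 months

Current payment = 128,000 × 5.75%/12 / (1 − (1+0.0047917)^−120) = $1,405.05.
Refinanced payment = 97,909.18 × 0.0033333 / (1 − (1+0.0033333)^−84) = $1,338.30.
Monthly savings = $1,405.05 − $1,338.30 = $66.75.
Break-even = $500.00 / $66.75 = 7.49 → 8 months.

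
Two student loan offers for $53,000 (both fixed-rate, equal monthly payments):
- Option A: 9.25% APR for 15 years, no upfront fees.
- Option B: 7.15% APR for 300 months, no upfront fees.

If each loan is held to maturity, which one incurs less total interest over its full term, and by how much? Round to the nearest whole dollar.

Option A by $15,719

Option A: monthly rate = 9.25%/12 = 0.0077083; payment = 53,000 × 0.0077083 / (1 − (1+0.0077083)^−180) = $545.47.
Total interest on Option A = 180 × $545.47 − $53,000 = $45,184.60.
Option B: monthly rate = 7.15%/12 = 0.0059583; payment = 53,000 × 0.0059583 / (1 − (1+0.0059583)^−300) = $379.68.
Total interest on Option B = 300 × $379.68 − $53,000 = $60,904.00.
Option A is lower by $15,719.40.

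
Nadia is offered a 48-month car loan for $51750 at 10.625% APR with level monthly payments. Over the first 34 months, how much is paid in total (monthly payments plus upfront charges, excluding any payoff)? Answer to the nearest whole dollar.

$45,155

At 10.625% the monthly rate is 0.0088542, so the payment is 51,750 × 0.0088542 / (1 − 1.0088542^−48) = $1,328.10.
Total outlay = 34 × $1,328.10 = $45,155.40.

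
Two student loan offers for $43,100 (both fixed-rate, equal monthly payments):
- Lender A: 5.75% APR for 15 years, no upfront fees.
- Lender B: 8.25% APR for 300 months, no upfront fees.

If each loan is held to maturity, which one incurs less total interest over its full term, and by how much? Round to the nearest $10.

Lender A by $37,520

Lender A: monthly rate = 5.75%/12 = 0.0047917; payment = 43,100 × 0.0047917 / (1 − (1+0.0047917)^−180) = $357.91.
Total interest on Lender A = 180 × $357.91 − $43,100 = $21,323.80.
Lender B: at 8.25% the monthly rate is 0.0068750, so the payment is 43,100 × 0.0068750 / (1 − 1.0068750^−300) = $339.82.
Total interest on Lender B = 300 × $339.82 − $43,100 = $58,846.00.
Lender A is lower by $37,522.20.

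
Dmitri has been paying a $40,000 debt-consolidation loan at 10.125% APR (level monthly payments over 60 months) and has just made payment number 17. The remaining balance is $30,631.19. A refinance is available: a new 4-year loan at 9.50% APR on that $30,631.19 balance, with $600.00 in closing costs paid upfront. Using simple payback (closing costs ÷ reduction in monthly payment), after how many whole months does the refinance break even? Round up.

Current payment = 40,000 × 10.125%/12 / (1 − (1+0.0084375)^−60) = $852.34.
Refinanced payment = 30,631.19 × 0.0079167 / (1 − (1+0.0079167)^−48) = $769.55.
Monthly savings = $852.34 − $769.55 = $82.79.
Break-even = $600.00 / $82.79 = 7.25 → 8 months.

8 months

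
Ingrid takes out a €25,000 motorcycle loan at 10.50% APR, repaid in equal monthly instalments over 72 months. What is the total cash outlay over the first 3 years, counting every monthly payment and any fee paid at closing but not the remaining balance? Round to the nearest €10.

€16,900

At 10.50% the monthly rate is 0.0087500, so the payment is 25,000 × 0.0087500 / (1 − 1.0087500^−72) = €469.47.
Total outlay = 36 × €469.47 = €16,900.92.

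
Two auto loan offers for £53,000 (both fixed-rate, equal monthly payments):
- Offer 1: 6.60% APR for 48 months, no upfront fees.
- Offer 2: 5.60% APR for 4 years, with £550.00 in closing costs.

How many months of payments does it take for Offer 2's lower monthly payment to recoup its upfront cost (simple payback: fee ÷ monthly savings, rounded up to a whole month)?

23 months

Offer 1: monthly rate = 6.6%/12 = 0.0055000; payment = 53,000 × 0.0055000 / (1 − (1+0.0055000)^−48) = £1,259.34.
Offer 2: at 5.60% the monthly rate is 0.0046667, so the payment is 53,000 × 0.0046667 / (1 − 1.0046667^−48) = £1,235.01.
Monthly savings = £1,259.34 − £1,235.01 = £24.33.
Break-even = £550.00 / £24.33 = 22.61 → 23 months.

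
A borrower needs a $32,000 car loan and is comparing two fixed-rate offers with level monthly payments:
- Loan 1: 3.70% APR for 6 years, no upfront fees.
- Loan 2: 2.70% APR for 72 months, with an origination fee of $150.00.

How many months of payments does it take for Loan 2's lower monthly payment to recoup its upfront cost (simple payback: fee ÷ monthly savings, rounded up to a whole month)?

Loan 1: monthly rate = 3.7%/12 = 0.0030833; payment = 32,000 × 0.0030833 / (1 − (1+0.0030833)^−72) = $496.28.
Loan 2: at 2.70% the monthly rate is 0.0022500, so the payment is 32,000 × 0.0022500 / (1 − 1.0022500^−72) = $481.91.
Monthly savings = $496.28 − $481.91 = $14.37.
Break-even = $150.00 / $14.37 = 10.44 → 11 months.

11 months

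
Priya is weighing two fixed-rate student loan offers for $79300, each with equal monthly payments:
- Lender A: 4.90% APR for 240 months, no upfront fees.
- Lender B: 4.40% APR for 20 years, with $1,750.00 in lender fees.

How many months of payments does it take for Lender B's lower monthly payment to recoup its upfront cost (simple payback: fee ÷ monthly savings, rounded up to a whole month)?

82 months

Lender A: at 4.90% the monthly rate is 0.0040833, so the payment is 79,300 × 0.0040833 / (1 − 1.0040833^−240) = $518.97.
Lender B: at 4.40% the monthly rate is 0.0036667, so the payment is 79,300 × 0.0036667 / (1 − 1.0036667^−240) = $497.42.
Monthly savings = $518.97 − $497.42 = $21.55.
Break-even = $1,750.00 / $21.55 = 81.21 → 82 months.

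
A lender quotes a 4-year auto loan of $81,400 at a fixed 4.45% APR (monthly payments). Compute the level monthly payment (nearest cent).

$1,854.37

At 4.45% the monthly rate is 0.0037083, so the payment is 81,400 × 0.0037083 / (1 − 1.0037083^−48) = $1,854.37.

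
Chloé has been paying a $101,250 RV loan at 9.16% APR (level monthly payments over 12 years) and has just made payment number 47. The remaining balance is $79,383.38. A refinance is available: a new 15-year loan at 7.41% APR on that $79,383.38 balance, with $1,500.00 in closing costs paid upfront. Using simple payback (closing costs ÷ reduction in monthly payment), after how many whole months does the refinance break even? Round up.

Current payment = 101,250 × 9.16%/12 / (1 − (1+0.0076333)^−144) = $1,161.40.
Refinanced payment = 79,383.38 × 0.0061750 / (1 − (1+0.0061750)^−180) = $731.84.
Monthly savings = $1,161.40 − $731.84 = $429.56.
Break-even = $1,500.00 / $429.56 = 3.49 → 4 months.

4 months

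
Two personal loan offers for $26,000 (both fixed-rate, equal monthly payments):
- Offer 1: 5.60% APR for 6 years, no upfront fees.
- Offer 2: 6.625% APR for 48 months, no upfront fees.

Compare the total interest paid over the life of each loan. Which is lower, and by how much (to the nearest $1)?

Offer 1: monthly rate = 5.6%/12 = 0.0046667; payment = 26,000 × 0.0046667 / (1 − (1+0.0046667)^−72) = $426.00.
Total interest on Offer 1 = 72 × $426.00 − $26,000 = $4,672.00.
Offer 2: monthly rate = 6.625%/12 = 0.0055208; payment = 26,000 × 0.0055208 / (1 − (1+0.0055208)^−48) = $618.09.
Total interest on Offer 2 = 48 × $618.09 − $26,000 = $3,668.32.
Offer 2 is lower by $1,003.68.

Offer 2 by $1,004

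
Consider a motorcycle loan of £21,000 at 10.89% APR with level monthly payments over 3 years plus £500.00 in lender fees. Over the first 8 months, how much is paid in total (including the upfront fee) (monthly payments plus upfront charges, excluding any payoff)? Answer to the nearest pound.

At 10.89% the monthly rate is 0.0090750, so the payment is 21,000 × 0.0090750 / (1 − 1.0090750^−36) = £686.42.
Total outlay = 8 × £686.42 + £500.00 = £5,991.36.

£5,991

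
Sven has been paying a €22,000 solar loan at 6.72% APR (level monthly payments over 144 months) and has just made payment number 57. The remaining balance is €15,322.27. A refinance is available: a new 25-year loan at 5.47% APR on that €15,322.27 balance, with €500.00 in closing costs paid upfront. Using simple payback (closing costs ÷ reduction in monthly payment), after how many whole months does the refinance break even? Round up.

4 months

Current payment = 22,000 × 6.72%/12 / (1 − (1+0.0056000)^−144) = €222.97.
Refinanced payment = 15,322.27 × 0.0045583 / (1 − (1+0.0045583)^−300) = €93.82.
Monthly savings = €222.97 − €93.82 = €129.15.
Break-even = €500.00 / €129.15 = 3.87 → 4 months.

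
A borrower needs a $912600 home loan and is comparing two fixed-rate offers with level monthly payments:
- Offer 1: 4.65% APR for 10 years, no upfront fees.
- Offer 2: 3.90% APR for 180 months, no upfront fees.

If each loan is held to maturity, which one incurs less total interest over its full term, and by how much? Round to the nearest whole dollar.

Offer 1 by $63,955

Offer 1: at 4.65% the monthly rate is 0.0038750, so the payment is 912,600 × 0.0038750 / (1 − 1.0038750^−120) = $9,524.17.
Total interest on Offer 1 = 120 × $9,524.17 − $912,600 = $230,300.40.
Offer 2: at 3.90% the monthly rate is 0.0032500, so the payment is 912,600 × 0.0032500 / (1 − 1.0032500^−180) = $6,704.75.
Total interest on Offer 2 = 180 × $6,704.75 − $912,600 = $294,255.00.
Offer 1 is lower by $63,954.60.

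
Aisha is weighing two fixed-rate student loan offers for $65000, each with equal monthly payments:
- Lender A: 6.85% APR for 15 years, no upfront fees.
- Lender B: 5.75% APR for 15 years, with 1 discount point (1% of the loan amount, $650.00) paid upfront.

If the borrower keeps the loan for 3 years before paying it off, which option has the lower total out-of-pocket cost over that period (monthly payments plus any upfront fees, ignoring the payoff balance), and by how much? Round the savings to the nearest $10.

Lender A: monthly rate = 6.85%/12 = 0.0057083; payment = 65,000 × 0.0057083 / (1 − (1+0.0057083)^−180) = $578.80.
Lender B: monthly rate = 5.75%/12 = 0.0047917; payment = 65,000 × 0.0047917 / (1 − (1+0.0047917)^−180) = $539.77.
Over 36 months: Lender A costs 36 × $578.80 = $20,836.80; Lender B costs 36 × $539.77 + $650.00 = $20,081.72.
Lender B is cheaper by $20,836.80 − $20,081.72 = $755.08.

Lender B by $760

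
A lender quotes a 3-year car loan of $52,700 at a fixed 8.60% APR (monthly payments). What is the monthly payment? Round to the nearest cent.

Monthly rate = 8.6%/12 = 0.0071667; payment = 52,700 × 0.0071667 / (1 − (1+0.0071667)^−36) = $1,666.05.

$1,666.05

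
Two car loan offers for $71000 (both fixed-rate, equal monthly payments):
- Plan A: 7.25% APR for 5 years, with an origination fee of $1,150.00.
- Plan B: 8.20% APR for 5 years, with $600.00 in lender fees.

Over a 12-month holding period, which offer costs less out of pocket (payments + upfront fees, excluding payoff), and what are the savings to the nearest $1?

Plan B by $164

Plan A: monthly rate = 7.25%/12 = 0.0060417; payment = 71,000 × 0.0060417 / (1 − (1+0.0060417)^−60) = $1,414.27.
Plan B: monthly rate = 8.2%/12 = 0.0068333; payment = 71,000 × 0.0068333 / (1 − (1+0.0068333)^−60) = $1,446.43.
Over 12 months: Plan A costs 12 × $1,414.27 + $1,150.00 = $18,121.24; Plan B costs 12 × $1,446.43 + $600.00 = $17,957.16.
Plan B is cheaper by $18,121.24 − $17,957.16 = $164.08.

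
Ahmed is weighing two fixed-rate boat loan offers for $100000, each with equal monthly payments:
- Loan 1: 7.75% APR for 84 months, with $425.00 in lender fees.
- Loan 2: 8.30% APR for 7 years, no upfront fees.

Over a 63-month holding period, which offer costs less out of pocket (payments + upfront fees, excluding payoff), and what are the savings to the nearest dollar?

Loan 1: at 7.75% the monthly rate is 0.0064583, so the payment is 100,000 × 0.0064583 / (1 − 1.0064583^−84) = $1,546.20.
Loan 2: at 8.30% the monthly rate is 0.0069167, so the payment is 100,000 × 0.0069167 / (1 − 1.0069167^−84) = $1,573.61.
Over 63 months: Loan 1 costs 63 × $1,546.20 + $425.00 = $97,835.60; Loan 2 costs 63 × $1,573.61 = $99,137.43.
Loan 1 is cheaper by $99,137.43 − $97,835.60 = $1,301.83.

Loan 1 by $1,302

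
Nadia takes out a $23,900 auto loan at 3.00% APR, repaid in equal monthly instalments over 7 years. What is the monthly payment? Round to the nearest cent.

$315.80

Monthly rate = 3%/12 = 0.0025000; payment = 23,900 × 0.0025000 / (1 − (1+0.0025000)^−84) = $315.80.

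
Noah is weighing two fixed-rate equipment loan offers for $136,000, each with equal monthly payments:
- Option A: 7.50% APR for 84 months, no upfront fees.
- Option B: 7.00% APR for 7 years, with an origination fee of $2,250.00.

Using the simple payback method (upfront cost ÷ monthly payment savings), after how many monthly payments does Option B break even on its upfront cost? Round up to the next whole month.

68 months

Option A: monthly rate = 7.5%/12 = 0.0062500; payment = 136,000 × 0.0062500 / (1 − (1+0.0062500)^−84) = $2,086.01.
Option B: monthly rate = 7%/12 = 0.0058333; payment = 136,000 × 0.0058333 / (1 − (1+0.0058333)^−84) = $2,052.60.
Monthly savings = $2,086.01 − $2,052.60 = $33.41.
Break-even = $2,250.00 / $33.41 = 67.35 → 68 months.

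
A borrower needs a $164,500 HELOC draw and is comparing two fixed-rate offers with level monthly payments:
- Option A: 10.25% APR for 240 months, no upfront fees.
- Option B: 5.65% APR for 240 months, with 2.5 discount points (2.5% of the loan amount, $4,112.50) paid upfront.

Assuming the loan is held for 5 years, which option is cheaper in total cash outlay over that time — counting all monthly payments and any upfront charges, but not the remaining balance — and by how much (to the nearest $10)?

Option B by $24,040

Option A: at 10.25% the monthly rate is 0.0085417, so the payment is 164,500 × 0.0085417 / (1 − 1.0085417^−240) = $1,614.80.
Option B: at 5.65% the monthly rate is 0.0047083, so the payment is 164,500 × 0.0047083 / (1 − 1.0047083^−240) = $1,145.56.
Over 60 months: Option A costs 60 × $1,614.80 = $96,888.00; Option B costs 60 × $1,145.56 + $4,112.50 = $72,846.10.
Option B is cheaper by $96,888.00 − $72,846.10 = $24,041.90.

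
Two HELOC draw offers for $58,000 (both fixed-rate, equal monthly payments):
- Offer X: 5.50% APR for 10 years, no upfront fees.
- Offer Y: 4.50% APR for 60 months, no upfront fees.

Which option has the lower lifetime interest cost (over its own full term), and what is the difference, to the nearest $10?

Offer Y by $10,660

Offer X: at 5.50% the monthly rate is 0.0045833, so the payment is 58,000 × 0.0045833 / (1 − 1.0045833^−120) = $629.45.
Total interest on Offer X = 120 × $629.45 − $58,000 = $17,534.00.
Offer Y: at 4.50% the monthly rate is 0.0037500, so the payment is 58,000 × 0.0037500 / (1 − 1.0037500^−60) = $1,081.30.
Total interest on Offer Y = 60 × $1,081.30 − $58,000 = $6,878.00.
Offer Y is lower by $10,656.00.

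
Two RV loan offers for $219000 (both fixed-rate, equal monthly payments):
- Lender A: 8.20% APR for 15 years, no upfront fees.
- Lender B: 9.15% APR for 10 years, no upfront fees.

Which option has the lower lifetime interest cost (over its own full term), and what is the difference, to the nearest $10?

Lender A: monthly rate = 8.2%/12 = 0.0068333; payment = 219,000 × 0.0068333 / (1 − (1+0.0068333)^−180) = $2,118.24.
Total interest on Lender A = 180 × $2,118.24 − $219,000 = $162,283.20.
Lender B: monthly rate = 9.15%/12 = 0.0076250; payment = 219,000 × 0.0076250 / (1 − (1+0.0076250)^−120) = $2,792.01.
Total interest on Lender B = 120 × $2,792.01 − $219,000 = $116,041.20.
Lender B is lower by $46,242.00.

Lender B by $46,240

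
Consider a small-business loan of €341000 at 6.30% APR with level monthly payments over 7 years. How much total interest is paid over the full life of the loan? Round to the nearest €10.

€81,580

Monthly rate = 6.3%/12 = 0.0052500; payment = 341,000 × 0.0052500 / (1 − (1+0.0052500)^−84) = €5,030.70.
Total paid = 84 × €5,030.70 = €422,578.80; interest = €422,578.80 − €341,000 = €81,578.80.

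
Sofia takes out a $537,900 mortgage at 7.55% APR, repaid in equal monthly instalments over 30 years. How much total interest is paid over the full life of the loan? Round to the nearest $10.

At 7.55% the monthly rate is 0.0062917, so the payment is 537,900 × 0.0062917 / (1 − 1.0062917^−360) = $3,779.51.
Total paid = 360 × $3,779.51 = $1,360,623.60; interest = $1,360,623.60 − $537,900 = $822,723.60.

$822,720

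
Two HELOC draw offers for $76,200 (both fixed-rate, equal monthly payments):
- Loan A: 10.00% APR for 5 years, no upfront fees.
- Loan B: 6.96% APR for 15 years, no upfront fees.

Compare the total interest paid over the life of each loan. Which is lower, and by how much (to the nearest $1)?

Loan A by $25,835

Loan A: monthly rate = 10%/12 = 0.0083333; payment = 76,200 × 0.0083333 / (1 − (1+0.0083333)^−60) = $1,619.02.
Total interest on Loan A = 60 × $1,619.02 − $76,200 = $20,941.20.
Loan B: at 6.96% the monthly rate is 0.0058000, so the payment is 76,200 × 0.0058000 / (1 − 1.0058000^−180) = $683.20.
Total interest on Loan B = 180 × $683.20 − $76,200 = $46,776.00.
Loan A is lower by $25,834.80.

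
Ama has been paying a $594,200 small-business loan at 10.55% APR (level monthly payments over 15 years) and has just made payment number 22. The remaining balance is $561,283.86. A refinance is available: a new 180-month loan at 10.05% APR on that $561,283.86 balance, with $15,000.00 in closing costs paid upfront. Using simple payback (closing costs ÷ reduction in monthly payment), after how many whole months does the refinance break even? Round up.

Current payment = 594,200 × 10.55%/12 / (1 − (1+0.0087917)^−180) = $6,586.71.
Refinanced payment = 561,283.86 × 0.0083750 / (1 − (1+0.0083750)^−180) = $6,048.77.
Monthly savings = $6,586.71 − $6,048.77 = $537.94.
Break-even = $15,000.00 / $537.94 = 27.88 → 28 months.

28 months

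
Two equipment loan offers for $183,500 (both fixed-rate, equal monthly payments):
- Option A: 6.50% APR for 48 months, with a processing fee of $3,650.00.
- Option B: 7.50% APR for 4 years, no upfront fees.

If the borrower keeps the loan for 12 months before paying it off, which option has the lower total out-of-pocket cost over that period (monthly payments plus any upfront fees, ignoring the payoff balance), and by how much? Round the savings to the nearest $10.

Option A: at 6.50% the monthly rate is 0.0054167, so the payment is 183,500 × 0.0054167 / (1 − 1.0054167^−48) = $4,351.69.
Option B: monthly rate = 7.5%/12 = 0.0062500; payment = 183,500 × 0.0062500 / (1 − (1+0.0062500)^−48) = $4,436.83.
Over 12 months: Option A costs 12 × $4,351.69 + $3,650.00 = $55,870.28; Option B costs 12 × $4,436.83 = $53,241.96.
Option B is cheaper by $55,870.28 − $53,241.96 = $2,628.32.

Option B by $2,630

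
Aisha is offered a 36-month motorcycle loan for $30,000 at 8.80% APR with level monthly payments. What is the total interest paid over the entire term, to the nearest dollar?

$4,243

At 8.80% the monthly rate is 0.0073333, so the payment is 30,000 × 0.0073333 / (1 − 1.0073333^−36) = $951.20.
Total paid = 36 × $951.20 = $34,243.20; interest = $34,243.20 − $30,000 = $4,243.20.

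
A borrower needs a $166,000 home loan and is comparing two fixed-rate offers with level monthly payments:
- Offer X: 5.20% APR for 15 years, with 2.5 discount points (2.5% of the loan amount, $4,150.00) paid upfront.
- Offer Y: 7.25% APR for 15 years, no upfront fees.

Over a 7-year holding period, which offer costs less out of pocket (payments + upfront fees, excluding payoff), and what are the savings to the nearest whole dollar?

Offer X: at 5.20% the monthly rate is 0.0043333, so the payment is 166,000 × 0.0043333 / (1 − 1.0043333^−180) = $1,330.08.
Offer Y: at 7.25% the monthly rate is 0.0060417, so the payment is 166,000 × 0.0060417 / (1 − 1.0060417^−180) = $1,515.35.
Over 84 months: Offer X costs 84 × $1,330.08 + $4,150.00 = $115,876.72; Offer Y costs 84 × $1,515.35 = $127,289.40.
Offer X is cheaper by $127,289.40 − $115,876.72 = $11,412.68.

Offer X by $11,413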